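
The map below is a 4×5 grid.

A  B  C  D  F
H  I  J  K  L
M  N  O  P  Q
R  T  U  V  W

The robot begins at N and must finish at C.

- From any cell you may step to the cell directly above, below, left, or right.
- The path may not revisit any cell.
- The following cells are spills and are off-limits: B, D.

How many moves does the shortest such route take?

3

The Manhattan distance from N to C is |3−1| + |2−3| = 3, so at least 3 moves are needed.
A route of 3 moves achieves this: N → I → J → C.
Since 3 matches the lower bound, it is optimal.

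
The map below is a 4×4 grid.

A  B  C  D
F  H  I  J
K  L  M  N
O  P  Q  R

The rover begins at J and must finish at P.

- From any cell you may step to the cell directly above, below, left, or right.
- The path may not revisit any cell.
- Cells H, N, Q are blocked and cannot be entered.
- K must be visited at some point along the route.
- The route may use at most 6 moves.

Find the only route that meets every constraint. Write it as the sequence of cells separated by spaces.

J I M L K O P

The budget equals the shortest possible length, so every move has to be on a shortest route through the required cells.
Route from J: left to I, down to M, 2× left (reaching K), down to O, right to P — 6 moves in all.
Check: all required cells visited; 6 ≤ 6 moves.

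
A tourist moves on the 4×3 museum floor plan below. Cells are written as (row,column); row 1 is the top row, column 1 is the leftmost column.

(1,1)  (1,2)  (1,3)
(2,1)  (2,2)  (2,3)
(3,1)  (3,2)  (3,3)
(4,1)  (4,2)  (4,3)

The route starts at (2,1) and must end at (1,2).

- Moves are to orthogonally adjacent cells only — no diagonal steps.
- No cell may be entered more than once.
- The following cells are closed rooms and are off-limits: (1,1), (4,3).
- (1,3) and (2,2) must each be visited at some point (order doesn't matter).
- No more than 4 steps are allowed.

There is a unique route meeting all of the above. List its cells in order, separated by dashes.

(2,1) - (2,2) - (2,3) - (1,3) - (1,2)

The 4-move cap with required stops at (1,3), (2,2) leaves no slack for detours.
Route from (2,1): 2× right (reaching (2,3)), up to (1,3), left to (1,2) — 4 moves in all.
Check: all required cells visited; 4 ≤ 4 moves.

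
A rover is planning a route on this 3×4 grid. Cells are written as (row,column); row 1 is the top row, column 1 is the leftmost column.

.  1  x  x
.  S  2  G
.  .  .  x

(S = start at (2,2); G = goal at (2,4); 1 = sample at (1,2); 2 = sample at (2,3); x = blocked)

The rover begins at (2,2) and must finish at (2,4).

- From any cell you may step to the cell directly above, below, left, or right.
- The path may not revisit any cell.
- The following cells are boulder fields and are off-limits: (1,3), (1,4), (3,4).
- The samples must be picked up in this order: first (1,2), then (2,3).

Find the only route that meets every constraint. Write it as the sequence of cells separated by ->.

(2,2) -> (1,2) -> (1,1) -> (2,1) -> (3,1) -> (3,2) -> (3,3) -> (2,3) -> (2,4)

The waypoints must appear in the order (1,2), (2,3), with no cell reused.
Route from (2,2): up 1 to (1,2), left 1 to (1,1), down 2 to (3,1), right 2 to (3,3), up 1 to (2,3), right 1 to (2,4) — 8 moves in all.
Check: order respected (1 at step 1, 2 at step 7).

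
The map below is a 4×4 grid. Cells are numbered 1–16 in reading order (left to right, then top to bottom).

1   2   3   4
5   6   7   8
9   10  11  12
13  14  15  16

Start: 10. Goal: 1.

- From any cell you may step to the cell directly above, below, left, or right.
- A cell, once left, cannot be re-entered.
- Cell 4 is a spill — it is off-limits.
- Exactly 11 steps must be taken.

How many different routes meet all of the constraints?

Need simple routes of exactly 11 moves from 10 to 1 (Manhattan distance 3, so 4 moves are spent on a detour and 4 undoing it).
Branch systematically from the start, pruning whenever the remaining move budget drops below the Manhattan distance to 1 or differs from it in parity. Grouping the completions by first move — via 6: 5; via 14: 3; via 9: 10; via 11: 4 — and summing: 5 + 3 + 10 + 4 = 22.
That gives 22 routes.

22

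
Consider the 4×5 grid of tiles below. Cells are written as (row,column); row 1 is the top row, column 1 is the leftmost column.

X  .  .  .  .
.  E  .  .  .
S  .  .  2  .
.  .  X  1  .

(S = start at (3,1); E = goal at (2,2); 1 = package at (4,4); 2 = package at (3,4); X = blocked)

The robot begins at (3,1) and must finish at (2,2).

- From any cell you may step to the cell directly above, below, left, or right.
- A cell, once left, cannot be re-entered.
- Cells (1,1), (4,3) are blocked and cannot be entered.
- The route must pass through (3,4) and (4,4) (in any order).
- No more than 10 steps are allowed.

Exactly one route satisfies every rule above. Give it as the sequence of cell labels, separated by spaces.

(3,1) (3,2) (3,3) (3,4) (4,4) (4,5) (3,5) (2,5) (2,4) (2,3) (2,2)

The budget equals the shortest possible length, so every move has to be on a shortest route through the required cells.
Route from (3,1): right 3 to (3,4), down 1 to (4,4), right 1 to (4,5), up 2 to (2,5), left 3 to (2,2) — 10 moves in all.
Check: all required cells visited; 10 ≤ 10 moves.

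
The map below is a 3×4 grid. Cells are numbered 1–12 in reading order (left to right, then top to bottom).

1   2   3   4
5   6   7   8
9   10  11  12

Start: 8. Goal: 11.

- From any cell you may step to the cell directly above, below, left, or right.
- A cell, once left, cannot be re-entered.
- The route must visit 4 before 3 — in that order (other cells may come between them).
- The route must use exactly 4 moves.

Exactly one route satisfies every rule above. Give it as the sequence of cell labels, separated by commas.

The waypoints must appear in the order 4, 3, with no cell reused.
Route from 8: up to 4, left to 3, 2× down (reaching 11) — 4 moves in all.
Check: order respected (4 at step 1, 3 at step 2); 4 moves as required.

8, 4, 3, 7, 11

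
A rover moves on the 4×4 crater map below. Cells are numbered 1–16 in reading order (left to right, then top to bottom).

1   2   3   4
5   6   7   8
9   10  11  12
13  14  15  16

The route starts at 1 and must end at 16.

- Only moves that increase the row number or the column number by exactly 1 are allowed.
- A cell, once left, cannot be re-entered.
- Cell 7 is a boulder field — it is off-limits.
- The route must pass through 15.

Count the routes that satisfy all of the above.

7

A right/down-only route from 1 to 16 makes exactly 3 down-moves and 3 right-moves in some order.
With no other constraints that would be C(6,3) = 20 routes.
Split at 15 and multiply the segment counts (each segment already excludes blocked cells): 1→15: 7; 15→16: 1; product = 7.
That gives 7 routes.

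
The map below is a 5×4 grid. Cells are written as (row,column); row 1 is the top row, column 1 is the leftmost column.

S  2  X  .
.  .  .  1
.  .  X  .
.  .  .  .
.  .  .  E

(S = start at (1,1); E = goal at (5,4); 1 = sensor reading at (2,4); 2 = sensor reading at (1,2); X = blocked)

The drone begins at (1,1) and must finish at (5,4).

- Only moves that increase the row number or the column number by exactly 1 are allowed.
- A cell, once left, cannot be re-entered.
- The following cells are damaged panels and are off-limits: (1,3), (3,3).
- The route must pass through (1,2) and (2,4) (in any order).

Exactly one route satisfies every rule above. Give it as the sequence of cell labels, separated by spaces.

(1,1) (1,2) (2,2) (2,3) (2,4) (3,4) (4,4) (5,4)

Moves only go right or down, so the column and row indices never decrease.
Route from (1,1): right 1 to (1,2), down 1 to (2,2), right 2 to (2,4), down 3 to (5,4) — 7 moves in all.
Check: all required cells visited.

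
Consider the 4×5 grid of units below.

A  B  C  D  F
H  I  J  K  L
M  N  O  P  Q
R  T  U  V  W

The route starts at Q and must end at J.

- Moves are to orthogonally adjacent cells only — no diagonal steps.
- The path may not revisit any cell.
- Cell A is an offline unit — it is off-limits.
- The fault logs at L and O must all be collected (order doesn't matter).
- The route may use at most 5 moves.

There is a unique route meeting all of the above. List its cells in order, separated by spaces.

Q L K P O J

The 5-move cap with required stops at L, O leaves no slack for detours.
Route from Q: up to L, left to K, down to P, left to O, up to J — 5 moves in all.
Check: all required cells visited; 5 ≤ 5 moves.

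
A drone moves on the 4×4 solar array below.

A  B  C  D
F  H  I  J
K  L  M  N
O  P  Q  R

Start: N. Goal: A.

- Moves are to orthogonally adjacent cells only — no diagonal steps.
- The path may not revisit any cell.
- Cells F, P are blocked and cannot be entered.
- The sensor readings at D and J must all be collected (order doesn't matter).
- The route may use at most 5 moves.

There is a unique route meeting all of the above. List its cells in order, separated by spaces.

N J D C B A

Any route must reach D and J and still end at A within 5 moves, so the order of the required stops is forced.
Route from N: up 2 to D, left 3 to A — 5 moves in all.
Check: all required cells visited; 5 ≤ 5 moves.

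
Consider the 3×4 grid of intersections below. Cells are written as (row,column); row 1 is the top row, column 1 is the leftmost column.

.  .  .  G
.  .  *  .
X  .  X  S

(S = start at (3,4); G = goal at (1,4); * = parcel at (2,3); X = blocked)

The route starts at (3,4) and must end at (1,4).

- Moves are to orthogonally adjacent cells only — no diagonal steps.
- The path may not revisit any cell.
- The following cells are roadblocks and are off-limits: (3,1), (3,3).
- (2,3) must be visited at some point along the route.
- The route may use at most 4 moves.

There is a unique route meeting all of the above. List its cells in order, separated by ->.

(3,4) -> (2,4) -> (2,3) -> (1,3) -> (1,4)

Any route must reach (2,3) and still end at (1,4) within 4 moves, so the order of the required stops is forced.
Route from (3,4): up to (2,4), left to (2,3), up to (1,3), right to (1,4) — 4 moves in all.
Check: all required cells visited; 4 ≤ 4 moves.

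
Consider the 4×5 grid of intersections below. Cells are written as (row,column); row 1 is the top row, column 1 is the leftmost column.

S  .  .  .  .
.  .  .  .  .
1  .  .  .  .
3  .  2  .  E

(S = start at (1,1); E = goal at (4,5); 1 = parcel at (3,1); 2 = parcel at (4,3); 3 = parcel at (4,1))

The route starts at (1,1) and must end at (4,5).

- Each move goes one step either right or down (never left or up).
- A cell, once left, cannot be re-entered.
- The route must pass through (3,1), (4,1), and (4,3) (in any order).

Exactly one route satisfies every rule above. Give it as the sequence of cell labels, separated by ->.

Moves only go right or down, so the column and row indices never decrease.
Route from (1,1): 3× down (reaching (4,1)), 4× right (reaching (4,5)) — 7 moves in all.
Check: all required cells visited.

(1,1) -> (2,1) -> (3,1) -> (4,1) -> (4,2) -> (4,3) -> (4,4) -> (4,5)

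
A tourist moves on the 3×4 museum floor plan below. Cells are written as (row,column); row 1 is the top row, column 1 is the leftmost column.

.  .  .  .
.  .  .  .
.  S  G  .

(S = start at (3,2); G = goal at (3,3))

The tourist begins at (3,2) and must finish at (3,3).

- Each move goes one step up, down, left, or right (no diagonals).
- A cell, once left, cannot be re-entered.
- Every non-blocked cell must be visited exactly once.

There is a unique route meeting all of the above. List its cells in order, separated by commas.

(3,2), (3,1), (2,1), (1,1), (1,2), (2,2), (2,3), (1,3), (1,4), (2,4), (3,4), (3,3)

Need to visit all 12 open cells exactly once, starting at (3,2) and ending at (3,3).
Cell (3,1) has only two open neighbours ((2,1) and (3,2)), so the path must pass straight through it: one of those is the cell it's entered from and the other is where it exits.
Route from (3,2): left 1 to (3,1), up 2 to (1,1), right 1 to (1,2), down 1 to (2,2), right 1 to (2,3), up 1 to (1,3), right 1 to (1,4), down 2 to (3,4), left 1 to (3,3) — 11 moves in all.
Check: all 12 open cells covered.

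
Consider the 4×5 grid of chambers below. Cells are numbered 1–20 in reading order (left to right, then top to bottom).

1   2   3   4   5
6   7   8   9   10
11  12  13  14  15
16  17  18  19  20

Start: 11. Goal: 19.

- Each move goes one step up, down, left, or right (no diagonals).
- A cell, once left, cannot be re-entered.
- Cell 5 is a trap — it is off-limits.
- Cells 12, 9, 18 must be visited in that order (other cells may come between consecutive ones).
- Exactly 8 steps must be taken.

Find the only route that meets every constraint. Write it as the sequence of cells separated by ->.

11 -> 12 -> 7 -> 8 -> 9 -> 14 -> 13 -> 18 -> 19

The waypoints must appear in the order 12, 9, 18, with no cell reused.
Route from 11: right 1 to 12, up 1 to 7, right 2 to 9, down 1 to 14, left 1 to 13, down 1 to 18, right 1 to 19 — 8 moves in all.
Check: order respected (12 at step 1, 9 at step 4, 18 at step 7); 8 moves as required.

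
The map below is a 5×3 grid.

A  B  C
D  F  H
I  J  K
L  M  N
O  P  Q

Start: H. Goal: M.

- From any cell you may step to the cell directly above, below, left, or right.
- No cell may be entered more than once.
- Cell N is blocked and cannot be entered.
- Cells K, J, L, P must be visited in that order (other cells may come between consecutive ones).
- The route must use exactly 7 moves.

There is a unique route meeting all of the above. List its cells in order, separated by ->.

The waypoints must appear in the order K, J, L, P, with no cell reused.
Route from H: down to K, 2× left (reaching I), 2× down (reaching O), right to P, up to M — 7 moves in all.
Check: order respected (K at step 1, J at step 2, L at step 4, P at step 6); 7 moves as required.

H -> K -> J -> I -> L -> O -> P -> M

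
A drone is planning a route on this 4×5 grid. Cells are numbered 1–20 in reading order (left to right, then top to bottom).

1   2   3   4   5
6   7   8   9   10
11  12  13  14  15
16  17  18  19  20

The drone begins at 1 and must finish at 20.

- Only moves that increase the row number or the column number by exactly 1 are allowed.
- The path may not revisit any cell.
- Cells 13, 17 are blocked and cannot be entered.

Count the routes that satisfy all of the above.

13

A right/down-only route from 1 to 20 makes exactly 3 down-moves and 4 right-moves in some order.
With no other constraints that would be C(7,3) = 35 routes.
Subtract routes through each blocked cell (inclusion–exclusion for overlaps): − through 13: 18 − through 17: 4 → 13.
That gives 13 routes.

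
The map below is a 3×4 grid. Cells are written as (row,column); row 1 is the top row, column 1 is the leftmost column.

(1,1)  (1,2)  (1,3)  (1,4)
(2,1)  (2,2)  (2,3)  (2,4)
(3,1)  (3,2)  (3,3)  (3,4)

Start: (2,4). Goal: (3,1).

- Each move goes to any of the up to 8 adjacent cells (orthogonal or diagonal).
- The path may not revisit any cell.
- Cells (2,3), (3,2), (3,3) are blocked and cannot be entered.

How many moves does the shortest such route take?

3

With diagonal moves allowed, the Chebyshev distance max(|Δrow|,|Δcol|) from (2,4) to (3,1) is 3, so at least 3 moves are needed.
A route of 3 moves achieves this: (2,4) → (1,3) → (2,2) → (3,1).
Since 3 matches the lower bound, it is optimal.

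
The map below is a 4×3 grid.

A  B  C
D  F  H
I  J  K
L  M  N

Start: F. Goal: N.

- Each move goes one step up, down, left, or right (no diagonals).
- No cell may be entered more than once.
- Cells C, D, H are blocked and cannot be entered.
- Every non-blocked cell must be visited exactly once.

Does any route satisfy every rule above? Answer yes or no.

Cell A has only one open neighbour but is neither the start nor the goal, so a Hamiltonian route would have to both enter and leave it through the same neighbour — impossible without revisiting.

no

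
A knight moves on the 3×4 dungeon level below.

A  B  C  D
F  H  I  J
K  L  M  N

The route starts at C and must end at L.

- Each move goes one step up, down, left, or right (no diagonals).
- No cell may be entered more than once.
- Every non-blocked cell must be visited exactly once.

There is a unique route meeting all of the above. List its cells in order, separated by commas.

C, D, J, N, M, I, H, B, A, F, K, L

Need to visit all 12 open cells exactly once, starting at C and ending at L.
Cell D has only two open neighbours (J and C), so the path must pass straight through it: one of those is the cell it's entered from and the other is where it exits.
Route from C: right 1 to D, down 2 to N, left 1 to M, up 1 to I, left 1 to H, up 1 to B, left 1 to A, down 2 to K, right 1 to L — 11 moves in all.
Check: all 12 open cells covered.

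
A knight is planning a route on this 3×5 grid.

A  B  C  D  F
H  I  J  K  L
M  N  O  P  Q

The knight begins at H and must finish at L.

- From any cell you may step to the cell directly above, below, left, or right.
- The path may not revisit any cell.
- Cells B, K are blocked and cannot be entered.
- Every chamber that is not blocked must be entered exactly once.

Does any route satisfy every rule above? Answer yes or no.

no

Cell A has only one open neighbour but is neither the start nor the goal, so a Hamiltonian route would have to both enter and leave it through the same neighbour — impossible without revisiting.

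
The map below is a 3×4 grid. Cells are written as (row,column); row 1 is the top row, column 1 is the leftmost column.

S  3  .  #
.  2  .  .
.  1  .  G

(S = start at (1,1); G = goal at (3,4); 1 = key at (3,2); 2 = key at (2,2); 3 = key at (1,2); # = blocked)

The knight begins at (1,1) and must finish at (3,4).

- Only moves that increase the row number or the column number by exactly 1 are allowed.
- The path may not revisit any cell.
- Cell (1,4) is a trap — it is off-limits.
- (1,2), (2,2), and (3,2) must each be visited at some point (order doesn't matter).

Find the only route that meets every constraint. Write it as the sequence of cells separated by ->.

(1,1) -> (1,2) -> (2,2) -> (3,2) -> (3,3) -> (3,4)

Moves only go right or down, so the column and row indices never decrease.
Route from (1,1): right 1 to (1,2), down 2 to (3,2), right 2 to (3,4) — 5 moves in all.
Check: all required cells visited.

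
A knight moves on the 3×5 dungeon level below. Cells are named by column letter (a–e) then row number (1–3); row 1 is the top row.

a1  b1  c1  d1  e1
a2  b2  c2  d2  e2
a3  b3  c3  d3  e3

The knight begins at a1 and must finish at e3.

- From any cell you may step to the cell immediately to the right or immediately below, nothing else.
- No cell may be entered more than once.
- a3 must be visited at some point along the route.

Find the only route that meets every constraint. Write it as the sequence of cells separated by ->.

a1 -> a2 -> a3 -> b3 -> c3 -> d3 -> e3

Moves only go right or down, so the column and row indices never decrease.
Route from a1: down 2 to a3, right 4 to e3 — 6 moves in all.
Check: all required cells visited.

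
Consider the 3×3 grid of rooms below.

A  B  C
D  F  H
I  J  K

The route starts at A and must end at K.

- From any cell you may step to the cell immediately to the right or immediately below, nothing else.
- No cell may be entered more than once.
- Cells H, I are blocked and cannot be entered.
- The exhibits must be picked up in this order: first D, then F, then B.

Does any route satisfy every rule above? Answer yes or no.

no

B lies above F, so going from F to B would need an upward move — but moves only go right/down, so F cannot be visited before B.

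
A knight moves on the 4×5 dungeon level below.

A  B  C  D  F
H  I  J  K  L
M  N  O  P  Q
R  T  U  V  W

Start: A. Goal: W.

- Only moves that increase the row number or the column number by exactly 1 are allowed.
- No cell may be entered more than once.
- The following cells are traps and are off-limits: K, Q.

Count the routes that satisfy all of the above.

A right/down-only route from A to W makes exactly 3 down-moves and 4 right-moves in some order.
With no other constraints that would be C(7,3) = 35 routes.
Subtract routes through each blocked cell (inclusion–exclusion for overlaps): − through K: 12 − through Q: 15 + through K&Q: 8 → 16.
That gives 16 routes.

16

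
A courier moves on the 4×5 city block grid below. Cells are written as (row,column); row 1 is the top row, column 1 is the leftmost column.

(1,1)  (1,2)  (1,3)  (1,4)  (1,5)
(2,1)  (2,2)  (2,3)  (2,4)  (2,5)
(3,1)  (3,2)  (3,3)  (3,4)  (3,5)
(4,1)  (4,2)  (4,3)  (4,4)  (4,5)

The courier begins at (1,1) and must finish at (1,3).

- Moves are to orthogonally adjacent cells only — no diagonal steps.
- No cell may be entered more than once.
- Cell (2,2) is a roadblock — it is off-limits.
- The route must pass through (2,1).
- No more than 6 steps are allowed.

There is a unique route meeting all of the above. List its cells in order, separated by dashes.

(1,1) - (2,1) - (3,1) - (3,2) - (3,3) - (2,3) - (1,3)

The budget equals the shortest possible length, so every move has to be on a shortest route through the required cells.
Route from (1,1): 2× down (reaching (3,1)), 2× right (reaching (3,3)), 2× up (reaching (1,3)) — 6 moves in all.
Check: all required cells visited; 6 ≤ 6 moves.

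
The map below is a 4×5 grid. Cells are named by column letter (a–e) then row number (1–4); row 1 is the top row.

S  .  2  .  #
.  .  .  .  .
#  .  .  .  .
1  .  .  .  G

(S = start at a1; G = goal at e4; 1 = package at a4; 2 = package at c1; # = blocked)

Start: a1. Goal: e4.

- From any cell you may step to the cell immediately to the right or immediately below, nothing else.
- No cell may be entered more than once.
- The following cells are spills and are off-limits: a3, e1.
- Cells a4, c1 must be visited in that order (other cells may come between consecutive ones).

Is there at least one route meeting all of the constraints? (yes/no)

c1 lies above a4, so going from a4 to c1 would need an upward move — but moves only go right/down, so a4 cannot be visited before c1.

no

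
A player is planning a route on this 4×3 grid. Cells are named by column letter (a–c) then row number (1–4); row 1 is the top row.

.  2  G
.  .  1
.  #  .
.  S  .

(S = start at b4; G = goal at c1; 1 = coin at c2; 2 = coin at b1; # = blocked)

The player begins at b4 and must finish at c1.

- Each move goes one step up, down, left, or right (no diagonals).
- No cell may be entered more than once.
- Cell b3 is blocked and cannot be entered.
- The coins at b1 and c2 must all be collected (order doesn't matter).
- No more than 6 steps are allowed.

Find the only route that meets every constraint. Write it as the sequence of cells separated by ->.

The 6-move cap with required stops at b1, c2 leaves no slack for detours.
Route from b4: right 1 to c4, up 2 to c2, left 1 to b2, up 1 to b1, right 1 to c1 — 6 moves in all.
Check: all required cells visited; 6 ≤ 6 moves.

b4 -> c4 -> c3 -> c2 -> b2 -> b1 -> c1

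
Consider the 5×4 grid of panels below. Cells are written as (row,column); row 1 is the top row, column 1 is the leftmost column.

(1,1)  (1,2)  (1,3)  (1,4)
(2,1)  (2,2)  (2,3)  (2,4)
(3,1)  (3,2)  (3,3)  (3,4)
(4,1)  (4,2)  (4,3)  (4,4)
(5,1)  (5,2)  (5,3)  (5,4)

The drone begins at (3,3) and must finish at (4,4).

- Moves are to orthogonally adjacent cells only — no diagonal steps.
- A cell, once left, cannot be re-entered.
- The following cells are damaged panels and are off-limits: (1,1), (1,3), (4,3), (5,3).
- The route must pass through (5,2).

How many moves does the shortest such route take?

Any route passes through (5,2) somewhere between (3,3) and (4,4). Summing Manhattan distances along the two legs ((3,3) → (5,2) → (4,4)) gives a lower bound of 3 + 3 = 6 moves.
That bound ignores the blocked cells. Measuring each leg by the fewest moves that actually steer around them ((3,3)→(5,2): 3; (5,2)→(4,4): 5) raises the lower bound to 8.
The shortest route satisfying every rule uses 12 moves: (3,3) → (3,2) → (4,2) → (5,2) → (5,1) → (4,1) → (3,1) → (2,1) → (2,2) → (2,3) → (2,4) → (3,4) → (4,4).
The no-revisit rule (legs can't share cells) pushes the minimum above the 8-move bound; an exhaustive check rules out every length from 8 to 11 (on a 4-connected grid the length of any start-to-goal walk has the same parity as the Manhattan bound, so only lengths 8, 10, 12, … need checking), leaving 12 as the minimum.

12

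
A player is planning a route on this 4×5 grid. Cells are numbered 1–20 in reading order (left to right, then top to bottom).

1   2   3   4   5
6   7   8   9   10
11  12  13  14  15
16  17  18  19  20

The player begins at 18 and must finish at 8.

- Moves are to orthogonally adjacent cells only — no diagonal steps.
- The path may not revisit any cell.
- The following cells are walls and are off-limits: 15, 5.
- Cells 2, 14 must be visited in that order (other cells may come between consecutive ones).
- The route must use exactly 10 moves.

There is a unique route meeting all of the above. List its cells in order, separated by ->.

18 -> 17 -> 12 -> 7 -> 2 -> 3 -> 4 -> 9 -> 14 -> 13 -> 8

The waypoints must appear in the order 2, 14, with no cell reused.
Route from 18: left to 17, 3× up (reaching 2), 2× right (reaching 4), 2× down (reaching 14), left to 13, up to 8 — 10 moves in all.
Check: order respected (2 at step 4, 14 at step 8); 10 moves as required.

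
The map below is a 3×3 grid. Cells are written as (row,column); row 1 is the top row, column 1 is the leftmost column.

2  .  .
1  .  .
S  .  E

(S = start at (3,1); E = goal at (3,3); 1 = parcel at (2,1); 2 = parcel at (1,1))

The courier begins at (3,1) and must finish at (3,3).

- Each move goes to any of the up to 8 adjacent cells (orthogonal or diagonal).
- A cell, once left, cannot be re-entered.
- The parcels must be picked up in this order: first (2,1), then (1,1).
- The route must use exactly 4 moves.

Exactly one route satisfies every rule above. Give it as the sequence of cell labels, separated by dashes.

The waypoints must appear in the order (2,1), (1,1), with no cell reused.
Route from (3,1): up 2 to (1,1), down-right 2 to (3,3) — 4 moves in all.
Check: order respected (1 at step 1, 2 at step 2); 4 moves as required.

(3,1) - (2,1) - (1,1) - (2,2) - (3,3)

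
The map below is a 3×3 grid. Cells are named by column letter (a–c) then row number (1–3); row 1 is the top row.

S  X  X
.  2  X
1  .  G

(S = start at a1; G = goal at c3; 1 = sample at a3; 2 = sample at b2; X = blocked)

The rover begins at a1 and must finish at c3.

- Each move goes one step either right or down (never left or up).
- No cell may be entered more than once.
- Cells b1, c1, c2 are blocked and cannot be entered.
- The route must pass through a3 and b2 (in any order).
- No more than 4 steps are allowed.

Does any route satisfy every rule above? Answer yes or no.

a3 is below but to the left of b2: going b2 → a3 would need a leftward move and a3 → b2 an upward move, so no right/down-only route can visit both required cells.

no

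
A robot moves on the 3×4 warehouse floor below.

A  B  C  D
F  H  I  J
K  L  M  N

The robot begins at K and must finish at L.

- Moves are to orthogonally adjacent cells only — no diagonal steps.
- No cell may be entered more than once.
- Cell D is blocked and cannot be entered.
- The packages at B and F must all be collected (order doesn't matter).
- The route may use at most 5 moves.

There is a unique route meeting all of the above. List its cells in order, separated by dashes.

K - F - A - B - H - L

Any route must reach B and F and still end at L within 5 moves, so the order of the required stops is forced.
Route from K: 2× up (reaching A), right to B, 2× down (reaching L) — 5 moves in all.
Check: all required cells visited; 5 ≤ 5 moves.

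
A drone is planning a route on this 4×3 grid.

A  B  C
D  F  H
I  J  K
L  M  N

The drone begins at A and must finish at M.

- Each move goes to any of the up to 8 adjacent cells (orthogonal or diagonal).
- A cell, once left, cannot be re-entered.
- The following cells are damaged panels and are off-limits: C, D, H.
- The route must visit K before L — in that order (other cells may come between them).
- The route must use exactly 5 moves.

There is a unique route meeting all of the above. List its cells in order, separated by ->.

The waypoints must appear in the order K, L, with no cell reused.
Route from A: down-right 2 to K, left 1 to J, down-left 1 to L, right 1 to M — 5 moves in all.
Check: order respected (K at step 2, L at step 4); 5 moves as required.

A -> F -> K -> J -> L -> M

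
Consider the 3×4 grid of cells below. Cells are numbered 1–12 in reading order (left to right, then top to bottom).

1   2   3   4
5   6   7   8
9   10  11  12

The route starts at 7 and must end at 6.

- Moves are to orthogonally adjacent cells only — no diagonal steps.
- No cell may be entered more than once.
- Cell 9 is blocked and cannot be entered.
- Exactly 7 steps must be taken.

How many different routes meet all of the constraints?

Need simple routes of exactly 7 moves from 7 to 6 (Manhattan distance 1, so 3 moves are spent on a detour and 3 undoing it).
Enumerating: 7 3 4 8 12 11 10 6 | 7 11 12 8 4 3 2 6 | 7 8 4 3 2 1 5 6.
That gives 3 routes.

3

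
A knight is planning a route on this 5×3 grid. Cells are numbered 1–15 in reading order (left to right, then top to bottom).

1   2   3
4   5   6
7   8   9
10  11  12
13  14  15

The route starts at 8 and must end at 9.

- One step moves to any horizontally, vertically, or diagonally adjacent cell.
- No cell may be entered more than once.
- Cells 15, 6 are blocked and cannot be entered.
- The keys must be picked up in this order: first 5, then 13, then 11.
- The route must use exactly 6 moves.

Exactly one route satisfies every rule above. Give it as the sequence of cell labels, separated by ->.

8 -> 5 -> 7 -> 10 -> 13 -> 11 -> 9

The waypoints must appear in the order 5, 13, 11, with no cell reused.
Route from 8: up to 5, down-left to 7, 2× down (reaching 13), 2× up-right (reaching 9) — 6 moves in all.
Check: order respected (5 at step 1, 13 at step 4, 11 at step 5); 6 moves as required.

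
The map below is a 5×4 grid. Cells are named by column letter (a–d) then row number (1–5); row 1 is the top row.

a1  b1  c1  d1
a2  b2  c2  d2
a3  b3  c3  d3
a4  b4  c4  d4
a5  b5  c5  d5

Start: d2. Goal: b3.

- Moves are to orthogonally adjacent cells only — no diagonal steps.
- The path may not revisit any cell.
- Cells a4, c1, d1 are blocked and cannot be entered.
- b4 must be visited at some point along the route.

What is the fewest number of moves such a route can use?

5

Any route passes through b4 somewhere between d2 and b3. Summing Manhattan distances along the two legs (d2 → b4 → b3) gives a lower bound of 4 + 1 = 5 moves.
A route of 5 moves achieves this: d2 → d3 → d4 → c4 → b4 → b3.
Since 5 matches the lower bound, it is optimal.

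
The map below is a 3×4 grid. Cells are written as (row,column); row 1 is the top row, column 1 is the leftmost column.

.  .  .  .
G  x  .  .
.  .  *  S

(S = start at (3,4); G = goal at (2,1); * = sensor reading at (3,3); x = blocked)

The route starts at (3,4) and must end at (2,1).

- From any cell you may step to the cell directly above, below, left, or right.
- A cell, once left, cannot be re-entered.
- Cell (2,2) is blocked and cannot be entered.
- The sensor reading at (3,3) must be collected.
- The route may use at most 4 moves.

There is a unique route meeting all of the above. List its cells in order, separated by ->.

(3,4) -> (3,3) -> (3,2) -> (3,1) -> (2,1)

The 4-move cap with required stops at (3,3) leaves no slack for detours.
Route from (3,4): 3× left (reaching (3,1)), up to (2,1) — 4 moves in all.
Check: all required cells visited; 4 ≤ 4 moves.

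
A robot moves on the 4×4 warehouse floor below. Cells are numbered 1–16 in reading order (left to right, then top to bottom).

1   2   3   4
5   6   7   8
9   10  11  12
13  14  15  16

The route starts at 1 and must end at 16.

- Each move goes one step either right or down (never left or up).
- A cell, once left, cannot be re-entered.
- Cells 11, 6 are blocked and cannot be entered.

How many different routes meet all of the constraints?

A right/down-only route from 1 to 16 makes exactly 3 down-moves and 3 right-moves in some order.
With no other constraints that would be C(6,3) = 20 routes.
Subtract routes through each blocked cell (inclusion–exclusion for overlaps): − through 6: 12 − through 11: 12 + through 6&11: 8 → 4.
That gives 4 routes.

4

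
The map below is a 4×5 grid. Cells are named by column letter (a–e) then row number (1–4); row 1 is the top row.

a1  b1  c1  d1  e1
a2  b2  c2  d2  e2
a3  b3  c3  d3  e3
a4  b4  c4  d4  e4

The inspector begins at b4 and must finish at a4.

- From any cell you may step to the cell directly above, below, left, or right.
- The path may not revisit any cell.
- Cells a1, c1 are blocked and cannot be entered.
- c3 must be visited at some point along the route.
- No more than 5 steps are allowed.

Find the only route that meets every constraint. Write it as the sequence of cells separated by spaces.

The 5-move cap with required stops at c3 leaves no slack for detours.
Route from b4: right 1 to c4, up 1 to c3, left 2 to a3, down 1 to a4 — 5 moves in all.
Check: all required cells visited; 5 ≤ 5 moves.

b4 c4 c3 b3 a3 a4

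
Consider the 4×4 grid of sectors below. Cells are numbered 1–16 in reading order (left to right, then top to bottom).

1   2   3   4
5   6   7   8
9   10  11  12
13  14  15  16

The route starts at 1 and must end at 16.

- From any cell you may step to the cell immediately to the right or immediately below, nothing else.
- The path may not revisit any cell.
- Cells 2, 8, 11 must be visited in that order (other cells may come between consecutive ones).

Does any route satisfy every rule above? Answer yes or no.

11 lies to the left of 8, so going from 8 to 11 would need a leftward move — but moves only go right/down, so 8 cannot be visited before 11.

no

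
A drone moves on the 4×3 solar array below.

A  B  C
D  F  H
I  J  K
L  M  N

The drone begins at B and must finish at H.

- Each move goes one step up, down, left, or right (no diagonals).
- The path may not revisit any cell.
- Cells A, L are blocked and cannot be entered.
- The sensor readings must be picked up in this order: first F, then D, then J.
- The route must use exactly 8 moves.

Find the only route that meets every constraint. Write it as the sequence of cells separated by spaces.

B F D I J M N K H

The waypoints must appear in the order F, D, J, with no cell reused.
Route from B: down 1 to F, left 1 to D, down 1 to I, right 1 to J, down 1 to M, right 1 to N, up 2 to H — 8 moves in all.
Check: order respected (F at step 1, D at step 2, J at step 4); 8 moves as required.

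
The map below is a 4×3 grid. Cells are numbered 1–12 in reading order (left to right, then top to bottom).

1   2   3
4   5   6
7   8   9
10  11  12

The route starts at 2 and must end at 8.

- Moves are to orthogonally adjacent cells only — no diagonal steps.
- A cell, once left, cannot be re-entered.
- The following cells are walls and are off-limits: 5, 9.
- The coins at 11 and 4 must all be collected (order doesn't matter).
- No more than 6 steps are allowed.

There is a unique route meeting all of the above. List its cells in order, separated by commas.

2, 1, 4, 7, 10, 11, 8

Any route must reach 11 and 4 and still end at 8 within 6 moves, so the order of the required stops is forced.
Route from 2: left 1 to 1, down 3 to 10, right 1 to 11, up 1 to 8 — 6 moves in all.
Check: all required cells visited; 6 ≤ 6 moves.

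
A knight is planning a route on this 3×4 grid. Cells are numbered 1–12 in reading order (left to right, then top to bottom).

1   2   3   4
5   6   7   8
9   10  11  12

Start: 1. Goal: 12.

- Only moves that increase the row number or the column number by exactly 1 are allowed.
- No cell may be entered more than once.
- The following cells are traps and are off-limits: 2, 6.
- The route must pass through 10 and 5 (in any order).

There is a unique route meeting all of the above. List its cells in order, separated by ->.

Moves only go right or down, so the column and row indices never decrease.
Route from 1: 2× down (reaching 9), 3× right (reaching 12) — 5 moves in all.
Check: all required cells visited.

1 -> 5 -> 9 -> 10 -> 11 -> 12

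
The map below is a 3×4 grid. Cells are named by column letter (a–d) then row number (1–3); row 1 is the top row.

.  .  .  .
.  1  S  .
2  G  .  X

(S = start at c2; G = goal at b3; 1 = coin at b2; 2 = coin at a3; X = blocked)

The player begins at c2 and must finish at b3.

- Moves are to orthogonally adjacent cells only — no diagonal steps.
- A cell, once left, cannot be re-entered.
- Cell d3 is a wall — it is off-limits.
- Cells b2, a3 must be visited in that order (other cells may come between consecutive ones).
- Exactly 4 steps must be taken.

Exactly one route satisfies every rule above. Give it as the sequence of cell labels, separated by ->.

The waypoints must appear in the order b2, a3, with no cell reused.
Route from c2: 2× left (reaching a2), down to a3, right to b3 — 4 moves in all.
Check: order respected (1 at step 1, 2 at step 3); 4 moves as required.

c2 -> b2 -> a2 -> a3 -> b3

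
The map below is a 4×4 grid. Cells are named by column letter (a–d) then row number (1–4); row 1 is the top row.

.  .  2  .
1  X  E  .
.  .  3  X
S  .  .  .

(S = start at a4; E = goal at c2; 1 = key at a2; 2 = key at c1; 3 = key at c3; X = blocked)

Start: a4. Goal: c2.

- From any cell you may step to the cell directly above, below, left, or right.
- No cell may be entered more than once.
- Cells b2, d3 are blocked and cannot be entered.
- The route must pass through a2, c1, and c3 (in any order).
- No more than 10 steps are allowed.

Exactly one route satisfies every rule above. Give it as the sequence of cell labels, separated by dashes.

The 10-move cap with required stops at a2, c1, c3 leaves no slack for detours.
Route from a4: 2× right (reaching c4), up to c3, 2× left (reaching a3), 2× up (reaching a1), 2× right (reaching c1), down to c2 — 10 moves in all.
Check: all required cells visited; 10 ≤ 10 moves.

a4 - b4 - c4 - c3 - b3 - a3 - a2 - a1 - b1 - c1 - c2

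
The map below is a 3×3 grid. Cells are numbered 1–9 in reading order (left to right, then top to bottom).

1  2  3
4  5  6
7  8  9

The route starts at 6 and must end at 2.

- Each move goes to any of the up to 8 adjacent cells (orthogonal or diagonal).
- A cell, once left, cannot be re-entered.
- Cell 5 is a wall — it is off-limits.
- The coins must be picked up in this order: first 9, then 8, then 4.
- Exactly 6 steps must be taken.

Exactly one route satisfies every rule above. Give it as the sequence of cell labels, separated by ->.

The waypoints must appear in the order 9, 8, 4, with no cell reused.
Route from 6: down to 9, 2× left (reaching 7), 2× up (reaching 1), right to 2 — 6 moves in all.
Check: order respected (9 at step 1, 8 at step 2, 4 at step 4); 6 moves as required.

6 -> 9 -> 8 -> 7 -> 4 -> 1 -> 2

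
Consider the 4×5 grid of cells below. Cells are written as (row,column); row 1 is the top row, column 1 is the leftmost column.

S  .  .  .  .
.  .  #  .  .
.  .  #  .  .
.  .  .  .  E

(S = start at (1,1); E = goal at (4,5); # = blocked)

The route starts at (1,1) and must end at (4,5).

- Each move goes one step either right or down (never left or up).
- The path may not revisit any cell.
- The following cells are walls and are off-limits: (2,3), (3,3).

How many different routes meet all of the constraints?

8

A right/down-only route from (1,1) to (4,5) makes exactly 3 down-moves and 4 right-moves in some order.
With no other constraints that would be C(7,3) = 35 routes.
Subtract routes through each blocked cell (inclusion–exclusion for overlaps): − through (2,3): 18 − through (3,3): 18 + through (2,3)&(3,3): 9 → 8.
That gives 8 routes.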